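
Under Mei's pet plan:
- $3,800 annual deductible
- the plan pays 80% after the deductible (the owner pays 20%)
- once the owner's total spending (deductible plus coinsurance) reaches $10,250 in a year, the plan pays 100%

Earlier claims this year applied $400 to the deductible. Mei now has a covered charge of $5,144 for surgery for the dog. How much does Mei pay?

$3,748.80

Deductible still to meet: $3,800 − $400 = $3,400.
That leaves $5,144 − $3,400 = $1,744 for coinsurance.
20% of $1,744 = $348.80 falls to the owner.
Owner responsibility before any cap: $3,400 + $348.80 = $3,748.80.
Total out-of-pocket so far would be $400 + $3,748.80 = $4,148.80, below the $10,250 cap — no reduction.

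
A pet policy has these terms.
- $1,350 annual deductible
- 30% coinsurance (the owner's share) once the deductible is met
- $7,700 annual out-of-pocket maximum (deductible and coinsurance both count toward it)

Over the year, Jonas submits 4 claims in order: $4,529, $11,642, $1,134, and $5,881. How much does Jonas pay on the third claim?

Claim 1 ($4,529): $1,350 finishes the deductible; $3,179 goes to coinsurance; coinsurance $3,179 × 30% = $953.70. Cost to owner: $2,303.70. OOP to date $2,303.70.
Claim 2 ($11,642): deductible already satisfied, so owner's share is 30% × $11,642 = $3,492.60. Owner owes $3,492.60 (running OOP $5,796.30).
Claim 3 ($1,134): deductible already satisfied, so owner's share is 30% × $1,134 = $340.20. Owner pays $340.20; OOP now $6,136.50.

$340.20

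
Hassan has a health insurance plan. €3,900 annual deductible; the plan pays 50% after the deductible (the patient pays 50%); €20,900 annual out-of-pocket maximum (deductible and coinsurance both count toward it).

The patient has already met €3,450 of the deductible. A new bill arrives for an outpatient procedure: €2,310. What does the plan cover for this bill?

€930

Remaining deductible: €3,900 − €3,450 = €450.
That leaves €2,310 − €450 = €1,860 for coinsurance.
Patient's 50% share of €1,860 is €930.
Patient responsibility before any cap: €450 + €930 = €1,380.
Total out-of-pocket so far would be €3,450 + €1,380 = €4,830, below the €20,900 cap — no reduction.
Insurer pays the balance: €2,310 − €1,380 = €930.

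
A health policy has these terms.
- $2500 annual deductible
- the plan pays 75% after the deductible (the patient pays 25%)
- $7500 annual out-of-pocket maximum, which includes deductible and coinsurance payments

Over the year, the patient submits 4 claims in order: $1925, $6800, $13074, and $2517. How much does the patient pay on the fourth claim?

$175.25

Bill 1, $1925: all of it applies to the deductible. Cost to patient: $1925. OOP to date $1925.
Bill 2, $6800: $575 to deductible, leaving $6225; coinsurance $6225 × 25% = $1556.25. Patient pays $2131.25; OOP now $4056.25.
Bill 3, $13074: 25% coinsurance on $13074 = $3268.50. Cost to patient: $3268.50. OOP to date $7324.75.
Bill 4, $2517: 25% coinsurance on $2517 = $629.25. OOP would hit $7954 > $7500, so the cap limits the patient to $7500 − $7324.75 = $175.25.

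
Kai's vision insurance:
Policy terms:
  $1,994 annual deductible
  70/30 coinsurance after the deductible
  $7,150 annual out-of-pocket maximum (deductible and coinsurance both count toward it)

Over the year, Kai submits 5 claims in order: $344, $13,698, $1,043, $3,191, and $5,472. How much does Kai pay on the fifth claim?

$271.40

Claim 1 ($344): fully absorbed by the deductible. Cost to member: $344. OOP to date $344.
Claim 2 ($13,698): $1,650 finishes the deductible; $12,048 goes to coinsurance; 30% of $12,048 = $3,614.40. Member owes $5,264.40 (running OOP $5,608.40).
Claim 3 ($1,043): deductible met; 30% of $1,043 = $312.90. Member owes $312.90 (running OOP $5,921.30).
Claim 4 ($3,191): 30% coinsurance on $3,191 = $957.30. Cost to member: $957.30. OOP to date $6,878.60.
Claim 5 ($5,472): deductible met; 30% of $5,472 = $1,641.60. That would push OOP to $8,520.20, over the $7,150 cap, so member pays $7,150 − $6,878.60 = $271.40.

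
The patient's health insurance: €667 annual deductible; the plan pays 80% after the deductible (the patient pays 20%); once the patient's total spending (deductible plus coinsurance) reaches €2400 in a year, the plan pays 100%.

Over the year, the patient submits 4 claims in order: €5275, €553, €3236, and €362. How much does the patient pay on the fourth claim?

Claim 1 (€5275): deductible takes €667, €4608 remains; coinsurance €4608 × 20% = €921.60. Patient pays €1588.60; OOP now €1588.60.
Claim 2 (€553): deductible already satisfied, so patient's share is 20% × €553 = €110.60. Cost to patient: €110.60. OOP to date €1699.20.
Claim 3 (€3236): deductible already satisfied, so patient's share is 20% × €3236 = €647.20. Patient pays €647.20; OOP now €2346.40.
Claim 4 (€362): deductible already satisfied, so patient's share is 20% × €362 = €72.40. OOP would hit €2418.80 > €2400, so the cap limits the patient to €2400 − €2346.40 = €53.60.

€53.60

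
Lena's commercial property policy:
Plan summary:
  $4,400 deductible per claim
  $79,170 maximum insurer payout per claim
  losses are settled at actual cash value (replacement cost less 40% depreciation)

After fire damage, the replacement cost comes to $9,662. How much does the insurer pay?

Depreciate 40%: the covered value is $9,662 × 0.6 = $5,797.20.
Less the $4,400 deductible: $5,797.20 − $4,400 = $1,397.20.
That's under the $79,170 cap, so the insurer reimburses the full $1,397.20.

$1,397.20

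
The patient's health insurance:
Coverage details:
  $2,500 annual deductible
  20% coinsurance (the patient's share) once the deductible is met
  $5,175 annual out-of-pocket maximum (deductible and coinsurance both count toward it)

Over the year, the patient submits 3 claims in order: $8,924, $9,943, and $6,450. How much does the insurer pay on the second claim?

$8,552.80

Bill 1, $8,924: $2,500 to deductible, leaving $6,424; patient's 20% is $1,284.80. Cost to patient: $3,784.80. OOP to date $3,784.80. Insurer: $8,924 − $3,784.80 = $5,139.20.
Bill 2, $9,943: deductible met; 20% of $9,943 = $1,988.60. Adding that to $3,784.80 gives $5,773.40, past the $5,175 cap; patient pays only $5,175 − $3,784.80 = $1,390.20. Plan pays $9,943 − $1,390.20 = $8,552.80.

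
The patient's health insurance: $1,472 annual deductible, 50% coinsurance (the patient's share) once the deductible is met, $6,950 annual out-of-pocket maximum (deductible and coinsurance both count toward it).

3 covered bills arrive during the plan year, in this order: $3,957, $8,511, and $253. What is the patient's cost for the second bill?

$4,235.50

#1 ($3,957): $1,472 to deductible, leaving $2,485; patient's 50% is $1,242.50. Cost to patient: $2,714.50. OOP to date $2,714.50.
#2 ($8,511): deductible met; 50% of $8,511 = $4,255.50. That would push OOP to $6,970, over the $6,950 cap, so patient pays $6,950 − $2,714.50 = $4,235.50.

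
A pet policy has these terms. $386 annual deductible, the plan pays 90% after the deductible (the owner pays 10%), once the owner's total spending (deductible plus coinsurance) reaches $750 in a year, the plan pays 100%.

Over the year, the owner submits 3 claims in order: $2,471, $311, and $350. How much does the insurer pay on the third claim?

#1 ($2,471): $386 to deductible, leaving $2,085; owner's 10% is $208.50. Owner pays $594.50; OOP now $594.50. Plan pays $2,471 − $594.50 = $1,876.50.
#2 ($311): deductible met; 10% of $311 = $31.10. Cost to owner: $31.10. OOP to date $625.60. Plan pays $311 − $31.10 = $279.90.
#3 ($350): deductible met; 10% of $350 = $35. Owner owes $35 (running OOP $660.60). Plan pays $350 − $35 = $315.

$315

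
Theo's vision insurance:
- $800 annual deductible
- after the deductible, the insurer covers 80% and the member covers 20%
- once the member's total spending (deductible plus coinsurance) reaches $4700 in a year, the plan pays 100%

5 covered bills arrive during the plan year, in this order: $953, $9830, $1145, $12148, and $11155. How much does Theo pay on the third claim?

$229

Claim 1 — $953: $800 to deductible, leaving $153; coinsurance $153 × 20% = $30.60. Member owes $830.60 (running OOP $830.60).
Claim 2 — $9830: 20% coinsurance on $9830 = $1966. Member owes $1966 (running OOP $2796.60).
Claim 3 — $1145: deductible already satisfied, so member's share is 20% × $1145 = $229. Member pays $229; OOP now $3025.60.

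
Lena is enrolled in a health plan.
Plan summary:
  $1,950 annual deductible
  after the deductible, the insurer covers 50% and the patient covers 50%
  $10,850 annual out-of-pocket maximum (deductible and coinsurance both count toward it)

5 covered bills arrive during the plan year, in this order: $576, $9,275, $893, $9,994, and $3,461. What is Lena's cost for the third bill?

$446.50

#1 ($576): fully absorbed by the deductible. Patient pays $576; OOP now $576.
#2 ($9,275): $1,374 to deductible, leaving $7,901; patient's 50% is $3,950.50. Cost to patient: $5,324.50. OOP to date $5,900.50.
#3 ($893): deductible met; 50% of $893 = $446.50. Patient owes $446.50 (running OOP $6,347).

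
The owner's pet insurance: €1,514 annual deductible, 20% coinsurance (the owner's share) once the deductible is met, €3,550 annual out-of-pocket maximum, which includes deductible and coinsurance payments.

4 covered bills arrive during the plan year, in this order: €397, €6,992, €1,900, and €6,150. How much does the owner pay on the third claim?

#1 (€397): fully absorbed by the deductible. Owner pays €397; OOP now €397.
#2 (€6,992): deductible takes €1,117, €5,875 remains; owner's 20% is €1,175. Owner owes €2,292 (running OOP €2,689).
#3 (€1,900): deductible already satisfied, so owner's share is 20% × €1,900 = €380. Owner pays €380; OOP now €3,069.

€380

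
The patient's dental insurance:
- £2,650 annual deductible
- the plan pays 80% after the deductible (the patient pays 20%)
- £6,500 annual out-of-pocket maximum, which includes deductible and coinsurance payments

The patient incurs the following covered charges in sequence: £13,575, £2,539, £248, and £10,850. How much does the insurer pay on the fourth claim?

Claim 1 — £13,575: £2,650 finishes the deductible; £10,925 goes to coinsurance; coinsurance £10,925 × 20% = £2,185. Patient pays £4,835; OOP now £4,835. Plan pays £13,575 − £4,835 = £8,740.
Claim 2 — £2,539: deductible met; 20% of £2,539 = £507.80. Patient owes £507.80 (running OOP £5,342.80). Insurer: £2,539 − £507.80 = £2,031.20.
Claim 3 — £248: 20% coinsurance on £248 = £49.60. Patient owes £49.60 (running OOP £5,392.40). Plan pays £248 − £49.60 = £198.40.
Claim 4 — £10,850: 20% coinsurance on £10,850 = £2,170. That would push OOP to £7,562.40, over the £6,500 cap, so patient pays £6,500 − £5,392.40 = £1,107.60. Plan pays £10,850 − £1,107.60 = £9,742.40.

£9,742.40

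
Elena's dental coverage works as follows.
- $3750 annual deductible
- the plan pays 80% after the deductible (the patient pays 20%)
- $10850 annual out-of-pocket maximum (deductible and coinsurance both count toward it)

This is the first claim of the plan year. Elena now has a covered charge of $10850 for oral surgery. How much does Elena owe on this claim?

$5170

Nothing has been paid toward the $3750 deductible, so the first $3750 of this charge is applied there.
After the $3750 deductible portion, $10850 − $3750 = $7100 is subject to coinsurance.
Patient's 20% share of $7100 is $1420.
So the patient owes $3750 + $1420 = $5170 before any cap.
Year-to-date out-of-pocket becomes $0 + $5170 = $5170, still under the $10850 maximum, so no cap applies.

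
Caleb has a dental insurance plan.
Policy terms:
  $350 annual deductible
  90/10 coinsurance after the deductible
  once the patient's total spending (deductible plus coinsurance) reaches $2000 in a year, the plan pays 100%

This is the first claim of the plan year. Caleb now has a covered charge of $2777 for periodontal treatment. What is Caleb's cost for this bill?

Deductible not yet touched, so the first $350 of the bill goes to the deductible.
The remaining $2427 (= $2777 − $350) moves to coinsurance.
Patient's 10% share of $2427 is $242.70.
Patient responsibility before any cap: $350 + $242.70 = $592.70.
Cumulative spending $0 + $592.70 = $592.70 stays under the $2000 maximum.

$592.70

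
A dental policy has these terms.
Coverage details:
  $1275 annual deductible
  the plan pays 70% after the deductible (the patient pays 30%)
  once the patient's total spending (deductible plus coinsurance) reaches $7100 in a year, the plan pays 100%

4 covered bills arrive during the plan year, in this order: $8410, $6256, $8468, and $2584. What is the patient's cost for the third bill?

$1807.70

#1 ($8410): $1275 finishes the deductible; $7135 goes to coinsurance; patient's 30% is $2140.50. Patient pays $3415.50; OOP now $3415.50.
#2 ($6256): deductible met; 30% of $6256 = $1876.80. Cost to patient: $1876.80. OOP to date $5292.30.
#3 ($8468): deductible met; 30% of $8468 = $2540.40. That would push OOP to $7832.70, over the $7100 cap, so patient pays $7100 − $5292.30 = $1807.70.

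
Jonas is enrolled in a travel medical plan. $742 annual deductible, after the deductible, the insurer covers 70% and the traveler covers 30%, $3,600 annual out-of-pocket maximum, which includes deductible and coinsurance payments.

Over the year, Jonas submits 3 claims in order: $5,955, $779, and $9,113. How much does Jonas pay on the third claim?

#1 ($5,955): $742 to deductible, leaving $5,213; 30% of $5,213 = $1,563.90. Traveler owes $2,305.90 (running OOP $2,305.90).
#2 ($779): 30% coinsurance on $779 = $233.70. Traveler owes $233.70 (running OOP $2,539.60).
#3 ($9,113): deductible already satisfied, so traveler's share is 30% × $9,113 = $2,733.90. That would push OOP to $5,273.50, over the $3,600 cap, so traveler pays $3,600 − $2,539.60 = $1,060.40.

$1,060.40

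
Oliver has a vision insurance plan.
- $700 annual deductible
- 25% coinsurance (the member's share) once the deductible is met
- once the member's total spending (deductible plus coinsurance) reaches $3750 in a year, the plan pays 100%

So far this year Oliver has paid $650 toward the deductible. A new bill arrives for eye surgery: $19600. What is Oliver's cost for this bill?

Remaining deductible: $700 − $650 = $50.
That leaves $19600 − $50 = $19550 for coinsurance.
25% of $19550 = $4887.50 falls to the member.
So the member owes $50 + $4887.50 = $4937.50 before any cap.
That would bring total out-of-pocket to $5587.50, past the $3750 cap. The member is capped at $3750 − $650 = $3100 on this claim.

$3100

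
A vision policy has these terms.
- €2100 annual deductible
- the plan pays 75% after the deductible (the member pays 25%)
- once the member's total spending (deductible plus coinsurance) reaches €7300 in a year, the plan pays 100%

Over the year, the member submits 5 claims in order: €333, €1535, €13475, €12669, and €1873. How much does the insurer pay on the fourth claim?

Claim 1 (€333): entire amount goes to the deductible. Cost to member: €333. OOP to date €333. Insurer: €333 − €333 = €0.
Claim 2 (€1535): entire amount goes to the deductible. Member owes €1535 (running OOP €1868). Insurer: €1535 − €1535 = €0.
Claim 3 (€13475): €232 finishes the deductible; €13243 goes to coinsurance; member's 25% is €3310.75. Member pays €3542.75; OOP now €5410.75. Insurer: €13475 − €3542.75 = €9932.25.
Claim 4 (€12669): deductible already satisfied, so member's share is 25% × €12669 = €3167.25. That would push OOP to €8578, over the €7300 cap, so member pays €7300 − €5410.75 = €1889.25. Insurer: €12669 − €1889.25 = €10779.75.

€10779.75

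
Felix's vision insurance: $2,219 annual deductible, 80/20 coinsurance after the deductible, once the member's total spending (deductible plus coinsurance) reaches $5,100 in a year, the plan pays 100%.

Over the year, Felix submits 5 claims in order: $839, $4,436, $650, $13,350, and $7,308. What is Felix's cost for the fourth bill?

$2,139.80

Bill 1, $839: fully absorbed by the deductible. Cost to member: $839. OOP to date $839.
Bill 2, $4,436: $1,380 to deductible, leaving $3,056; 20% of $3,056 = $611.20. Member owes $1,991.20 (running OOP $2,830.20).
Bill 3, $650: deductible already satisfied, so member's share is 20% × $650 = $130. Member owes $130 (running OOP $2,960.20).
Bill 4, $13,350: 20% coinsurance on $13,350 = $2,670. Adding that to $2,960.20 gives $5,630.20, past the $5,100 cap; member pays only $5,100 − $2,960.20 = $2,139.80.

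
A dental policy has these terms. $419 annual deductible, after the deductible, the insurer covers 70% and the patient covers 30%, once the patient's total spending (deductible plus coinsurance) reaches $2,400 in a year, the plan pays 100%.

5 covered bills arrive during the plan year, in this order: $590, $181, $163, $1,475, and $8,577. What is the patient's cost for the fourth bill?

Bill 1, $590: $419 to deductible, leaving $171; 30% of $171 = $51.30. Patient owes $470.30 (running OOP $470.30).
Bill 2, $181: deductible met; 30% of $181 = $54.30. Cost to patient: $54.30. OOP to date $524.60.
Bill 3, $163: deductible met; 30% of $163 = $48.90. Patient owes $48.90 (running OOP $573.50).
Bill 4, $1,475: deductible already satisfied, so patient's share is 30% × $1,475 = $442.50. Patient pays $442.50; OOP now $1,016.

$442.50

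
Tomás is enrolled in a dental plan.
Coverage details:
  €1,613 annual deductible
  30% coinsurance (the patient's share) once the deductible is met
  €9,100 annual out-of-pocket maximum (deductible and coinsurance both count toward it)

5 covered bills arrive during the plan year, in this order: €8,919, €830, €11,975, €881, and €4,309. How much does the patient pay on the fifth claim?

Claim 1 (€8,919): €1,613 to deductible, leaving €7,306; 30% of €7,306 = €2,191.80. Cost to patient: €3,804.80. OOP to date €3,804.80.
Claim 2 (€830): deductible met; 30% of €830 = €249. Patient owes €249 (running OOP €4,053.80).
Claim 3 (€11,975): 30% coinsurance on €11,975 = €3,592.50. Patient pays €3,592.50; OOP now €7,646.30.
Claim 4 (€881): 30% coinsurance on €881 = €264.30. Patient owes €264.30 (running OOP €7,910.60).
Claim 5 (€4,309): 30% coinsurance on €4,309 = €1,292.70. OOP would hit €9,203.30 > €9,100, so the cap limits the patient to €9,100 − €7,910.60 = €1,189.40.

€1,189.40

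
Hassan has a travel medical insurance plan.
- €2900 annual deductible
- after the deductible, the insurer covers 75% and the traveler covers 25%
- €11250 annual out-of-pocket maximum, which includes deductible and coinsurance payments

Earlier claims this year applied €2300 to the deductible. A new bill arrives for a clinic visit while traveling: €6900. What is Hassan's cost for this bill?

€2175

Deductible still to meet: €2900 − €2300 = €600.
The remaining €6300 (= €6900 − €600) moves to coinsurance.
Coinsurance: €6300 × 25% = €1575.
That puts the traveler's cost at €600 + €1575 = €2175 before any cap.
Year-to-date out-of-pocket becomes €2300 + €2175 = €4475, still under the €11250 maximum, so no cap applies.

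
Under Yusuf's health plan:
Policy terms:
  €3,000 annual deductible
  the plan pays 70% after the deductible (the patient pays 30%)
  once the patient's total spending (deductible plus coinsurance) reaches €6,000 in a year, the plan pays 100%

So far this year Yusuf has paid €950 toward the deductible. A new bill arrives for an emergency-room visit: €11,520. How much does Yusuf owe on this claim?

€950 of the €3,000 deductible is already met, leaving €2,050.
The remaining €9,470 (= €11,520 − €2,050) moves to coinsurance.
30% of €9,470 = €2,841 falls to the patient.
That puts the patient's cost at €2,050 + €2,841 = €4,891 before any cap.
Total out-of-pocket so far would be €950 + €4,891 = €5,841, below the €6,000 cap — no reduction.

€4,891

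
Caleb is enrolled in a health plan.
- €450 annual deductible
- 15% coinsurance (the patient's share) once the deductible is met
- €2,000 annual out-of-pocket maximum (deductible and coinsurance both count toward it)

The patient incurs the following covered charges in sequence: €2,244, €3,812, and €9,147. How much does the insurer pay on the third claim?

€8,437.90

Claim 1 (€2,244): €450 finishes the deductible; €1,794 goes to coinsurance; 15% of €1,794 = €269.10. Patient pays €719.10; OOP now €719.10. Plan pays €2,244 − €719.10 = €1,524.90.
Claim 2 (€3,812): deductible already satisfied, so patient's share is 15% × €3,812 = €571.80. Patient pays €571.80; OOP now €1,290.90. Insurer: €3,812 − €571.80 = €3,240.20.
Claim 3 (€9,147): deductible already satisfied, so patient's share is 15% × €9,147 = €1,372.05. That would push OOP to €2,662.95, over the €2,000 cap, so patient pays €2,000 − €1,290.90 = €709.10. Insurer: €9,147 − €709.10 = €8,437.90.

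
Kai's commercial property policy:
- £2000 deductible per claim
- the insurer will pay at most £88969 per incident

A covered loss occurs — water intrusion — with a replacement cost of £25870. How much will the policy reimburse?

Less the £2000 deductible: £25870 − £2000 = £23870.
That's under the £88969 cap, so the insurer reimburses the full £23870.

£23870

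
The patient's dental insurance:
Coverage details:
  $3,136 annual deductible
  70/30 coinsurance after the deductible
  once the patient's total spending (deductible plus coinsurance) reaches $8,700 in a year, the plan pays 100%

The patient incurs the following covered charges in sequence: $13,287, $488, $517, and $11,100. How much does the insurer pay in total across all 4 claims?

$16,692

Claim 1 ($13,287): $3,136 finishes the deductible; $10,151 goes to coinsurance; patient's 30% is $3,045.30. Cost to patient: $6,181.30. OOP to date $6,181.30. Insurer: $13,287 − $6,181.30 = $7,105.70.
Claim 2 ($488): deductible already satisfied, so patient's share is 30% × $488 = $146.40. Patient owes $146.40 (running OOP $6,327.70). Plan pays $488 − $146.40 = $341.60.
Claim 3 ($517): deductible already satisfied, so patient's share is 30% × $517 = $155.10. Patient owes $155.10 (running OOP $6,482.80). Insurer: $517 − $155.10 = $361.90.
Claim 4 ($11,100): deductible already satisfied, so patient's share is 30% × $11,100 = $3,330. OOP would hit $9,812.80 > $8,700, so the cap limits the patient to $8,700 − $6,482.80 = $2,217.20. Plan pays $11,100 − $2,217.20 = $8,882.80.
Insurer total: $7,105.70 + $341.60 + $361.90 + $8,882.80 = $16,692.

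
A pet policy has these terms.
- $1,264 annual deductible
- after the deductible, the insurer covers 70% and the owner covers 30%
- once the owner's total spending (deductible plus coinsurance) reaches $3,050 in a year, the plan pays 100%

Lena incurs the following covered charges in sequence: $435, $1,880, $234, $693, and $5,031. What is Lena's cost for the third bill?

Bill 1, $435: fully absorbed by the deductible. Owner owes $435 (running OOP $435).
Bill 2, $1,880: $829 finishes the deductible; $1,051 goes to coinsurance; coinsurance $1,051 × 30% = $315.30. Owner owes $1,144.30 (running OOP $1,579.30).
Bill 3, $234: deductible met; 30% of $234 = $70.20. Owner pays $70.20; OOP now $1,649.50.

$70.20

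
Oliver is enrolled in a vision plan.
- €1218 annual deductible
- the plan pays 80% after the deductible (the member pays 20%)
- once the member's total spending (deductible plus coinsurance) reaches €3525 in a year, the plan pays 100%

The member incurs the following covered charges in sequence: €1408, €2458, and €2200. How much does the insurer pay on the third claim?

Claim 1 (€1408): €1218 to deductible, leaving €190; 20% of €190 = €38. Member owes €1256 (running OOP €1256). Plan pays €1408 − €1256 = €152.
Claim 2 (€2458): deductible already satisfied, so member's share is 20% × €2458 = €491.60. Member pays €491.60; OOP now €1747.60. Plan pays €2458 − €491.60 = €1966.40.
Claim 3 (€2200): 20% coinsurance on €2200 = €440. Cost to member: €440. OOP to date €2187.60. Plan pays €2200 − €440 = €1760.

€1760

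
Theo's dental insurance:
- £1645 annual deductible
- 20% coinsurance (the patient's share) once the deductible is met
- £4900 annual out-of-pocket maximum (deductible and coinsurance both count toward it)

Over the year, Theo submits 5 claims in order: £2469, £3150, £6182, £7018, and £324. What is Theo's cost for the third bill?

Claim 1 (£2469): £1645 finishes the deductible; £824 goes to coinsurance; coinsurance £824 × 20% = £164.80. Cost to patient: £1809.80. OOP to date £1809.80.
Claim 2 (£3150): 20% coinsurance on £3150 = £630. Patient owes £630 (running OOP £2439.80).
Claim 3 (£6182): 20% coinsurance on £6182 = £1236.40. Patient owes £1236.40 (running OOP £3676.20).

£1236.40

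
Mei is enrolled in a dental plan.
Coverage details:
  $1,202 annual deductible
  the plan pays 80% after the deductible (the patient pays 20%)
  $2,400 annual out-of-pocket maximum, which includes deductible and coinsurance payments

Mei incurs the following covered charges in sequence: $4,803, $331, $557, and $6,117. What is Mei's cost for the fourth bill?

#1 ($4,803): deductible takes $1,202, $3,601 remains; coinsurance $3,601 × 20% = $720.20. Patient owes $1,922.20 (running OOP $1,922.20).
#2 ($331): deductible already satisfied, so patient's share is 20% × $331 = $66.20. Patient owes $66.20 (running OOP $1,988.40).
#3 ($557): deductible met; 20% of $557 = $111.40. Patient owes $111.40 (running OOP $2,099.80).
#4 ($6,117): deductible already satisfied, so patient's share is 20% × $6,117 = $1,223.40. OOP would hit $3,323.20 > $2,400, so the cap limits the patient to $2,400 − $2,099.80 = $300.20.

$300.20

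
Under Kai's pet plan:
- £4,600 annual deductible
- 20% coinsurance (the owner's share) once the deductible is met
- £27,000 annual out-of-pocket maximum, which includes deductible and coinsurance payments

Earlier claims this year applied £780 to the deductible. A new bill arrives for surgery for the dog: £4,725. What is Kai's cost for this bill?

Remaining deductible: £4,600 − £780 = £3,820.
The remaining £905 (= £4,725 − £3,820) moves to coinsurance.
Coinsurance: £905 × 20% = £181.
So the owner owes £3,820 + £181 = £4,001 before any cap.
Year-to-date out-of-pocket becomes £780 + £4,001 = £4,781, still under the £27,000 maximum, so no cap applies.

£4,001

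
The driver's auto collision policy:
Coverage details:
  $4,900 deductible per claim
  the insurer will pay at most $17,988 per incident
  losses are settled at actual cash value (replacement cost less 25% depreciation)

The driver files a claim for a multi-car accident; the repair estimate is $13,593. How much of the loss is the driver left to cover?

$8,298.25

At 25% depreciation, ACV = $13,593 − $3,398.25 = $10,194.75.
Less the $4,900 deductible: $10,194.75 − $4,900 = $5,294.75.
That's under the $17,988 cap, so the insurer reimburses the full $5,294.75.
The driver bears the rest of the original loss: $13,593 − $5,294.75 = $8,298.25.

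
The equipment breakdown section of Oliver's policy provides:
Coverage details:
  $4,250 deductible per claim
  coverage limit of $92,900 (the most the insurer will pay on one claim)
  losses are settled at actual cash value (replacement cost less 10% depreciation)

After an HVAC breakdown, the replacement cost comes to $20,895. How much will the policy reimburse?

$14,555.50

Actual cash value after 10% depreciation: $20,895 × 90% = $18,805.50.
Subtract the deductible: $18,805.50 − $4,250 = $14,555.50.
That's under the $92,900 cap, so the insurer reimburses the full $14,555.50.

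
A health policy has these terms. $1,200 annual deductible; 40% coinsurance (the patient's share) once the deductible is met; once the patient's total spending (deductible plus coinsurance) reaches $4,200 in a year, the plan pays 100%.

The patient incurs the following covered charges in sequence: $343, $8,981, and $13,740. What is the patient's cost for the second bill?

#1 ($343): entire amount goes to the deductible. Patient pays $343; OOP now $343.
#2 ($8,981): $857 finishes the deductible; $8,124 goes to coinsurance; 40% of $8,124 = $3,249.60. Together that's $857 + $3,249.60 = $4,106.60. OOP would hit $4,449.60 > $4,200, so the cap limits the patient to $4,200 − $343 = $3,857.

$3,857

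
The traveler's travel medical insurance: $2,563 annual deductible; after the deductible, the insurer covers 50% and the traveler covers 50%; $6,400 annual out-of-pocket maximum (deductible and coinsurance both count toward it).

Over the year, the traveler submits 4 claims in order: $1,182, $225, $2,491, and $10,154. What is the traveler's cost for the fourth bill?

$3,169.50

#1 ($1,182): fully absorbed by the deductible. Traveler owes $1,182 (running OOP $1,182).
#2 ($225): fully absorbed by the deductible. Traveler owes $225 (running OOP $1,407).
#3 ($2,491): $1,156 finishes the deductible; $1,335 goes to coinsurance; coinsurance $1,335 × 50% = $667.50. Traveler owes $1,823.50 (running OOP $3,230.50).
#4 ($10,154): 50% coinsurance on $10,154 = $5,077. That would push OOP to $8,307.50, over the $6,400 cap, so traveler pays $6,400 − $3,230.50 = $3,169.50.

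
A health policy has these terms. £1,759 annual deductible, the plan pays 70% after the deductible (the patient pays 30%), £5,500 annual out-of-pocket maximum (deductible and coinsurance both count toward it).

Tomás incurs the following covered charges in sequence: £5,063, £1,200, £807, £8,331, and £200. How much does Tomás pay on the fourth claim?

Claim 1 (£5,063): £1,759 finishes the deductible; £3,304 goes to coinsurance; patient's 30% is £991.20. Patient pays £2,750.20; OOP now £2,750.20.
Claim 2 (£1,200): deductible met; 30% of £1,200 = £360. Patient owes £360 (running OOP £3,110.20).
Claim 3 (£807): deductible met; 30% of £807 = £242.10. Patient owes £242.10 (running OOP £3,352.30).
Claim 4 (£8,331): deductible met; 30% of £8,331 = £2,499.30. Adding that to £3,352.30 gives £5,851.60, past the £5,500 cap; patient pays only £5,500 − £3,352.30 = £2,147.70.

£2,147.70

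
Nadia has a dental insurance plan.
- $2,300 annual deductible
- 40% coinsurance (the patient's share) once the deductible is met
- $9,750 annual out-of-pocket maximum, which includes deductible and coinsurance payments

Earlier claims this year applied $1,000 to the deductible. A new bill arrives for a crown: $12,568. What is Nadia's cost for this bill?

Deductible still to meet: $2,300 − $1,000 = $1,300.
After the $1,300 deductible portion, $12,568 − $1,300 = $11,268 is subject to coinsurance.
40% of $11,268 = $4,507.20 falls to the patient.
So the patient owes $1,300 + $4,507.20 = $5,807.20 before any cap.
Total out-of-pocket so far would be $1,000 + $5,807.20 = $6,807.20, below the $9,750 cap — no reduction.

$5,807.20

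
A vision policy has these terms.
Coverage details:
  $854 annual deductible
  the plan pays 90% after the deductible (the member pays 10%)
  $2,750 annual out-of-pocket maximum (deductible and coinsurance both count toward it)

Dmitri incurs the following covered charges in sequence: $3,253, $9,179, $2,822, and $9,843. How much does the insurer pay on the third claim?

$2,539.80

Bill 1, $3,253: $854 to deductible, leaving $2,399; 10% of $2,399 = $239.90. Member owes $1,093.90 (running OOP $1,093.90). Plan pays $3,253 − $1,093.90 = $2,159.10.
Bill 2, $9,179: deductible already satisfied, so member's share is 10% × $9,179 = $917.90. Cost to member: $917.90. OOP to date $2,011.80. Insurer: $9,179 − $917.90 = $8,261.10.
Bill 3, $2,822: deductible met; 10% of $2,822 = $282.20. Member owes $282.20 (running OOP $2,294). Plan pays $2,822 − $282.20 = $2,539.80.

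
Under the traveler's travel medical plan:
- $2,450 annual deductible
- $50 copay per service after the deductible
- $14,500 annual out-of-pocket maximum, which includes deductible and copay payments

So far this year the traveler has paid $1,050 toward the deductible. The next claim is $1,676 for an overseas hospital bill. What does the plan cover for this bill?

Remaining deductible: $2,450 − $1,050 = $1,400.
After the $1,400 deductible portion, $1,676 − $1,400 = $276 is subject to the copay.
Copay on this service: $50.
That puts the traveler's cost at $1,400 + $50 = $1,450 before any cap.
Year-to-date out-of-pocket becomes $1,050 + $1,450 = $2,500, still under the $14,500 maximum, so no cap applies.
Insurer pays the balance: $1,676 − $1,450 = $226.

$226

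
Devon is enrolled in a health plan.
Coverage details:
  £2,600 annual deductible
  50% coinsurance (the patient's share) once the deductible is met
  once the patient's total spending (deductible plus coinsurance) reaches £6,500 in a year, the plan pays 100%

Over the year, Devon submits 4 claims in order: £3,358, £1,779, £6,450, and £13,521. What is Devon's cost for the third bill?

#1 (£3,358): £2,600 to deductible, leaving £758; patient's 50% is £379. Patient owes £2,979 (running OOP £2,979).
#2 (£1,779): deductible already satisfied, so patient's share is 50% × £1,779 = £889.50. Cost to patient: £889.50. OOP to date £3,868.50.
#3 (£6,450): 50% coinsurance on £6,450 = £3,225. That would push OOP to £7,093.50, over the £6,500 cap, so patient pays £6,500 − £3,868.50 = £2,631.50.

£2,631.50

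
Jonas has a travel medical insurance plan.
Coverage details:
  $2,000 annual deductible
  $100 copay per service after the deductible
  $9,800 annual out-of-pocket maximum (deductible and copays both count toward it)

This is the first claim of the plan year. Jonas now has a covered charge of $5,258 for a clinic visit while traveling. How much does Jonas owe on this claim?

The full $2,000 deductible is still open; $2,000 of this bill applies to it.
That leaves $5,258 − $2,000 = $3,258 for the copay.
Copay on this service: $100.
That puts the traveler's cost at $2,000 + $100 = $2,100 before any cap.
Year-to-date out-of-pocket becomes $0 + $2,100 = $2,100, still under the $9,800 maximum, so no cap applies.

$2,100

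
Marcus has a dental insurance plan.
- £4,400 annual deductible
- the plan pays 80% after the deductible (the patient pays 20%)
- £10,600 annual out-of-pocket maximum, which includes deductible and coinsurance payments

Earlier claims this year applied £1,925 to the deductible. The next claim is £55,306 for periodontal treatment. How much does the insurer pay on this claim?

£46,631

Deductible still to meet: £4,400 − £1,925 = £2,475.
That leaves £55,306 − £2,475 = £52,831 for coinsurance.
Coinsurance: £52,831 × 20% = £10,566.20.
So the patient owes £2,475 + £10,566.20 = £13,041.20 before any cap.
Adding £13,041.20 to the £1,925 already spent would give £14,966.20, which exceeds the £10,600 cap; the patient pays just £10,600 − £1,925 = £8,675.
The plan picks up £55,306 − £8,675 = £46,631.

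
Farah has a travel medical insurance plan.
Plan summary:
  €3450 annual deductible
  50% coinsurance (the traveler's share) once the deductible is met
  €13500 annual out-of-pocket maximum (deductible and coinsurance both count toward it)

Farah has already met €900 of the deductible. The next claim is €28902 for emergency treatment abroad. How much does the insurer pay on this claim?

€16302

Remaining deductible: €3450 − €900 = €2550.
The remaining €26352 (= €28902 − €2550) moves to coinsurance.
Traveler's 50% share of €26352 is €13176.
That puts the traveler's cost at €2550 + €13176 = €15726 before any cap.
Year-to-date out-of-pocket would reach €900 + €15726 = €16626, above the €13500 maximum, so the traveler pays only €13500 − €900 = €12600.
The plan picks up €28902 − €12600 = €16302.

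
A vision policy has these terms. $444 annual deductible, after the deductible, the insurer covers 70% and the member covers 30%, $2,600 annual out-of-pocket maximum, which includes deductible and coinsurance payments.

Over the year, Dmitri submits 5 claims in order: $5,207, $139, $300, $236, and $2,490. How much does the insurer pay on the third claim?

$210

Claim 1 — $5,207: $444 to deductible, leaving $4,763; 30% of $4,763 = $1,428.90. Member pays $1,872.90; OOP now $1,872.90. Plan pays $5,207 − $1,872.90 = $3,334.10.
Claim 2 — $139: deductible met; 30% of $139 = $41.70. Cost to member: $41.70. OOP to date $1,914.60. Plan pays $139 − $41.70 = $97.30.
Claim 3 — $300: deductible met; 30% of $300 = $90. Cost to member: $90. OOP to date $2,004.60. Plan pays $300 − $90 = $210.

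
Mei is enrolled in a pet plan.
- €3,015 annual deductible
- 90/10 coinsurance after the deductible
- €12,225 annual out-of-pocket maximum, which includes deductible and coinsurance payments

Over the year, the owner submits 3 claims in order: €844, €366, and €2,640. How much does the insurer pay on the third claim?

€751.50

Bill 1, €844: all of it applies to the deductible. Cost to owner: €844. OOP to date €844. Plan pays €844 − €844 = €0.
Bill 2, €366: fully absorbed by the deductible. Owner owes €366 (running OOP €1,210). Plan pays €366 − €366 = €0.
Bill 3, €2,640: €1,805 finishes the deductible; €835 goes to coinsurance; owner's 10% is €83.50. Cost to owner: €1,888.50. OOP to date €3,098.50. Insurer: €2,640 − €1,888.50 = €751.50.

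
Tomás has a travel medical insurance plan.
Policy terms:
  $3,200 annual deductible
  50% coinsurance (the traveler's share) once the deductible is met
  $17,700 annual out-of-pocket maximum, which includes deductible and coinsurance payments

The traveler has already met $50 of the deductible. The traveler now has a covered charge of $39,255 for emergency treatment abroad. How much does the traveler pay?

$17,650

$50 of the $3,200 deductible is already met, leaving $3,150.
That leaves $39,255 − $3,150 = $36,105 for coinsurance.
Traveler's 50% share of $36,105 is $18,052.50.
That puts the traveler's cost at $3,150 + $18,052.50 = $21,202.50 before any cap.
Adding $21,202.50 to the $50 already spent would give $21,252.50, which exceeds the $17,700 cap; the traveler pays just $17,700 − $50 = $17,650.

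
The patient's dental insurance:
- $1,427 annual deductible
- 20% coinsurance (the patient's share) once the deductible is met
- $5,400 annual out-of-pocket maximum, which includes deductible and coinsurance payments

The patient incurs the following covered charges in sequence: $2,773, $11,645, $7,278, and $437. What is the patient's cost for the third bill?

$1,374.80

Bill 1, $2,773: deductible takes $1,427, $1,346 remains; patient's 20% is $269.20. Patient owes $1,696.20 (running OOP $1,696.20).
Bill 2, $11,645: deductible met; 20% of $11,645 = $2,329. Patient pays $2,329; OOP now $4,025.20.
Bill 3, $7,278: deductible met; 20% of $7,278 = $1,455.60. Adding that to $4,025.20 gives $5,480.80, past the $5,400 cap; patient pays only $5,400 − $4,025.20 = $1,374.80.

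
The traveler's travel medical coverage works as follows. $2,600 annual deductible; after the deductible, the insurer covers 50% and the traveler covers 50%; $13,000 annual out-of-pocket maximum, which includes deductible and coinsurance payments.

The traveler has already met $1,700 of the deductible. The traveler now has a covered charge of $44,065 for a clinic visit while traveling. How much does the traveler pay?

$11,300

Deductible still to meet: $2,600 − $1,700 = $900.
After the $900 deductible portion, $44,065 − $900 = $43,165 is subject to coinsurance.
Traveler's 50% share of $43,165 is $21,582.50.
Traveler responsibility before any cap: $900 + $21,582.50 = $22,482.50.
Adding $22,482.50 to the $1,700 already spent would give $24,182.50, which exceeds the $13,000 cap; the traveler pays just $13,000 − $1,700 = $11,300.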